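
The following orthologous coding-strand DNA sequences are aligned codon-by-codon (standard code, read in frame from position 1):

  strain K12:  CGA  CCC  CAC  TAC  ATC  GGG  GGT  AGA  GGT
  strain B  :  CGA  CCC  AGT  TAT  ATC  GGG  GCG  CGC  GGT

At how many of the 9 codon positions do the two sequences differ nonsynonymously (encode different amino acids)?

Codon 1: CGA Arg / CGA Arg — identical.
Codon 2: CCC Pro / CCC Pro — identical.
Codon 3: CAC His / AGT Ser — nonsynonymous.
Codon 4: TAC Tyr / TAT Tyr — synonymous.
Codon 5: ATC Ile / ATC Ile — identical.
Codon 6: GGG Gly / GGG Gly — identical.
Codon 7: GGT Gly / GCG Ala — nonsynonymous.
Codon 8: AGA Arg / CGC Arg — synonymous.
Codon 9: GGT Gly / GGT Gly — identical.
Nonsynonymous differences: 2.

2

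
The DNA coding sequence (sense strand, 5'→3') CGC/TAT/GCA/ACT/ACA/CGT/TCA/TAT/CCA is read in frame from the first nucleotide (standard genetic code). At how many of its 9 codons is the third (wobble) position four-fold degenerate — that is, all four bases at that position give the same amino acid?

7

Codon 1 CGC (Arg): third position 4-fold.
Codon 2 TAT (Tyr): third position 2-fold.
Codon 3 GCA (Ala): third position 4-fold.
Codon 4 ACT (Thr): third position 4-fold.
Codon 5 ACA (Thr): third position 4-fold.
Codon 6 CGT (Arg): third position 4-fold.
Codon 7 TCA (Ser): third position 4-fold.
Codon 8 TAT (Tyr): third position 2-fold.
Codon 9 CCA (Pro): third position 4-fold.
Four-fold degenerate third positions: 7.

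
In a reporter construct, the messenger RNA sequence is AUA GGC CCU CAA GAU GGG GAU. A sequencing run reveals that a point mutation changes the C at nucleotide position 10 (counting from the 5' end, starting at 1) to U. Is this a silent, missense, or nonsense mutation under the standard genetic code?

nonsense

Position 10 falls in codon 4: CAA → Gln.
After the substitution the codon is UAA → Stop.
The new codon is a stop codon, so this is a nonsense mutation.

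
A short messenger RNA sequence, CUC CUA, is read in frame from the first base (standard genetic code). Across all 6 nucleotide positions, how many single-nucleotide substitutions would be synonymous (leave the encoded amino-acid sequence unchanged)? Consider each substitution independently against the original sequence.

7

Codon 1 (CUC, Leu): 3 synonymous substitutions.
Codon 2 (CUA, Leu): 4 synonymous substitutions.
Total: 3 + 4 = 7.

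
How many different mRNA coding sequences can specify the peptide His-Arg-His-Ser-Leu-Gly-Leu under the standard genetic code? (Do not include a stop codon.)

His: 2 codons.
Arg: 6 codons.
His: 2 codons.
Ser: 6 codons.
Leu: 6 codons.
Gly: 4 codons.
Leu: 6 codons.
2 × 6 × 2 × 6 × 6 × 4 × 6 = 20736.

20736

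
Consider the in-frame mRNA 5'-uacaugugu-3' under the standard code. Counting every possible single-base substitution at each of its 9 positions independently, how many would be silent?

Codon 1 (UAC, Tyr): 1 synonymous substitution.
Codon 2 (AUG, Met): 0 synonymous substitutions.
Codon 3 (UGU, Cys): 1 synonymous substitution.
Total: 1 + 0 + 1 = 2.

2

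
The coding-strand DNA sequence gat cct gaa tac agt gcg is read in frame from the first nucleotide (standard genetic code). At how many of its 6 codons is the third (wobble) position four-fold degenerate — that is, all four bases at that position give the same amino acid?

2

Codon 1 GAT (Asp): third position 2-fold.
Codon 2 CCT (Pro): third position 4-fold.
Codon 3 GAA (Glu): third position 2-fold.
Codon 4 TAC (Tyr): third position 2-fold.
Codon 5 AGT (Ser): third position 2-fold.
Codon 6 GCG (Ala): third position 4-fold.
Four-fold degenerate third positions: 2.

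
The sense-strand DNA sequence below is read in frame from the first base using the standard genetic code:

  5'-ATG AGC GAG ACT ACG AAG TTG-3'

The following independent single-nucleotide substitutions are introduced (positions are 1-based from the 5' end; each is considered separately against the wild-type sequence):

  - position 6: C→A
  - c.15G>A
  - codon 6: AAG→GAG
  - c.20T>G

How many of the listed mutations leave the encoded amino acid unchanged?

Codon 2: AGC (Ser) → AGA (Arg) — missense.
Codon 5: ACG (Thr) → ACA (Thr) — synonymous.
Codon 6: AAG (Lys) → GAG (Glu) — missense.
Codon 7: TTG (Leu) → TGG (Trp) — missense.
Synonymous: 1 of 4.

1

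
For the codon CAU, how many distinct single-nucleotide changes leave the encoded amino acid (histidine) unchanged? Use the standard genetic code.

1

Position 1: none → 0 synonymous.
Position 2: none → 0 synonymous.
Position 3: CAC → 1 synonymous.
Total: 0 + 0 + 1 = 1.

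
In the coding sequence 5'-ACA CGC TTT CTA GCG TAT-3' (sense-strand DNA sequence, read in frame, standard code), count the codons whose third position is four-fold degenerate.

4

Codon 1 ACA (Thr): third position 4-fold.
Codon 2 CGC (Arg): third position 4-fold.
Codon 3 TTT (Phe): third position 2-fold.
Codon 4 CTA (Leu): third position 4-fold.
Codon 5 GCG (Ala): third position 4-fold.
Codon 6 TAT (Tyr): third position 2-fold.
Four-fold degenerate third positions: 4.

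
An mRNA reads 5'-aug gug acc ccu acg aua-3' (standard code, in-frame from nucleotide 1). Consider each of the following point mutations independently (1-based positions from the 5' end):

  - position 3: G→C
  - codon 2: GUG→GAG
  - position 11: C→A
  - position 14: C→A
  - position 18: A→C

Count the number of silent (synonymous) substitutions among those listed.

Codon 1: AUG (Met) → AUC (Ile) — missense.
Codon 2: GUG (Val) → GAG (Glu) — missense.
Codon 4: CCU (Pro) → CAU (His) — missense.
Codon 5: ACG (Thr) → AAG (Lys) — missense.
Codon 6: AUA (Ile) → AUC (Ile) — synonymous.
Synonymous: 1 of 5.

1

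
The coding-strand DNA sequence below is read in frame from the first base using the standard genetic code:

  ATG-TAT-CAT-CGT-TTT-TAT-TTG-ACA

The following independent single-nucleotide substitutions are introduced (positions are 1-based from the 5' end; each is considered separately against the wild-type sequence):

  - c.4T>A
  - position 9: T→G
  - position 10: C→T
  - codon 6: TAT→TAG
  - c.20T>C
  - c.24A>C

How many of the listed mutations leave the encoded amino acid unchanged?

Codon 2: TAT (Tyr) → AAT (Asn) — missense.
Codon 3: CAT (His) → CAG (Gln) — missense.
Codon 4: CGT (Arg) → TGT (Cys) — missense.
Codon 6: TAT (Tyr) → TAG (Stop) — nonsense.
Codon 7: TTG (Leu) → TCG (Ser) — missense.
Codon 8: ACA (Thr) → ACC (Thr) — synonymous.
Synonymous: 1 of 6.

1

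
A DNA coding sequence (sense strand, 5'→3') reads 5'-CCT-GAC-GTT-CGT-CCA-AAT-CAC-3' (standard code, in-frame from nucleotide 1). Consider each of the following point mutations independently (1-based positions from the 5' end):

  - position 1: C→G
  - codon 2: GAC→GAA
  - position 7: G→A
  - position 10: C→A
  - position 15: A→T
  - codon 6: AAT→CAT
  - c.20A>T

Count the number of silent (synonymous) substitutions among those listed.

1

Codon 1: CCT (Pro) → GCT (Ala) — missense.
Codon 2: GAC (Asp) → GAA (Glu) — missense.
Codon 3: GTT (Val) → ATT (Ile) — missense.
Codon 4: CGT (Arg) → AGT (Ser) — missense.
Codon 5: CCA (Pro) → CCT (Pro) — synonymous.
Codon 6: AAT (Asn) → CAT (His) — missense.
Codon 7: CAC (His) → CTC (Leu) — missense.
Synonymous: 1 of 7.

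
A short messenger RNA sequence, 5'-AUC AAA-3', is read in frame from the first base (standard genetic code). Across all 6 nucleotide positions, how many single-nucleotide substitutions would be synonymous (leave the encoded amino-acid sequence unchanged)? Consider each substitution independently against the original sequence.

Codon 1 (AUC, Ile): 2 synonymous substitutions.
Codon 2 (AAA, Lys): 1 synonymous substitution.
Total: 2 + 1 = 3.

3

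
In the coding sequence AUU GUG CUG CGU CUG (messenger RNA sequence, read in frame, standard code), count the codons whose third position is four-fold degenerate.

4

Codon 1 AUU (Ile): third position 3-fold.
Codon 2 GUG (Val): third position 4-fold.
Codon 3 CUG (Leu): third position 4-fold.
Codon 4 CGU (Arg): third position 4-fold.
Codon 5 CUG (Leu): third position 4-fold.
Four-fold degenerate third positions: 4.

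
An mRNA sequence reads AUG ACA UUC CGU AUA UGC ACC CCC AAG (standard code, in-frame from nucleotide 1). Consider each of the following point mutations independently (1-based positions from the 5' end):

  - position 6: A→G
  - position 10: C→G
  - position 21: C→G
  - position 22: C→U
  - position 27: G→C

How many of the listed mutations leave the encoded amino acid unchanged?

2

Codon 2: ACA (Thr) → ACG (Thr) — synonymous.
Codon 4: CGU (Arg) → GGU (Gly) — missense.
Codon 7: ACC (Thr) → ACG (Thr) — synonymous.
Codon 8: CCC (Pro) → UCC (Ser) — missense.
Codon 9: AAG (Lys) → AAC (Asn) — missense.
Synonymous: 2 of 5.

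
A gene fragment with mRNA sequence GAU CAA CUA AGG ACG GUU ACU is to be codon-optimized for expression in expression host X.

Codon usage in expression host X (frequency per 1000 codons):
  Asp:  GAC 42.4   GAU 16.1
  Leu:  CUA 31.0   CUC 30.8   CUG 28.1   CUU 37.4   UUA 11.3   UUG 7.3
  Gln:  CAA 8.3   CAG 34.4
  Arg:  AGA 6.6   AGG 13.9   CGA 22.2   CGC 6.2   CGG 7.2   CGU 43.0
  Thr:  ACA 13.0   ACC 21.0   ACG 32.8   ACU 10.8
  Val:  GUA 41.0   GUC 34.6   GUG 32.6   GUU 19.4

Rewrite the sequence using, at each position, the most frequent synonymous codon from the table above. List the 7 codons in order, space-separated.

GAC CAG CUU CGU ACG GUA ACG

Codon 1 (Asp): best is GAC at 42.4.
Codon 2 (Gln): best is CAG at 34.4.
Codon 3 (Leu): best is CUU at 37.4.
Codon 4 (Arg): best is CGU at 43.0.
Codon 5 (Thr): best is ACG at 32.8.
Codon 6 (Val): best is GUA at 41.0.
Codon 7 (Thr): best is ACG at 32.8.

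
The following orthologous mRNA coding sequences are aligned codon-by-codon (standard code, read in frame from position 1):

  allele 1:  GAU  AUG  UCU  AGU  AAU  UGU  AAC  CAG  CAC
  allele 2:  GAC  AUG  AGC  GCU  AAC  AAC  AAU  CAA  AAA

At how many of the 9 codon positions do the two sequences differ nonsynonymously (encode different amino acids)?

3

Codon 1: GAU Asp / GAC Asp — synonymous.
Codon 2: AUG Met / AUG Met — identical.
Codon 3: UCU Ser / AGC Ser — synonymous.
Codon 4: AGU Ser / GCU Ala — nonsynonymous.
Codon 5: AAU Asn / AAC Asn — synonymous.
Codon 6: UGU Cys / AAC Asn — nonsynonymous.
Codon 7: AAC Asn / AAU Asn — synonymous.
Codon 8: CAG Gln / CAA Gln — synonymous.
Codon 9: CAC His / AAA Lys — nonsynonymous.
Nonsynonymous differences: 3.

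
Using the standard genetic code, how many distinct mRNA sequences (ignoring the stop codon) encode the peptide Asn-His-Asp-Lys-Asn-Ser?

Asn: 2 codons.
His: 2 codons.
Asp: 2 codons.
Lys: 2 codons.
Asn: 2 codons.
Ser: 6 codons.
2 × 2 × 2 × 2 × 2 × 6 = 192.

192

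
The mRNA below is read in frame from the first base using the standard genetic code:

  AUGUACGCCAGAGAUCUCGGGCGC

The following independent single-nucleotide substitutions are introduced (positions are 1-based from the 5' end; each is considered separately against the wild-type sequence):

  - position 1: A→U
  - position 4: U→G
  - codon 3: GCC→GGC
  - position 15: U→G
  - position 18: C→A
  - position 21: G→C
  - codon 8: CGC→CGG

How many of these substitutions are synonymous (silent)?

Codon 1: AUG (Met) → UUG (Leu) — missense.
Codon 2: UAC (Tyr) → GAC (Asp) — missense.
Codon 3: GCC (Ala) → GGC (Gly) — missense.
Codon 5: GAU (Asp) → GAG (Glu) — missense.
Codon 6: CUC (Leu) → CUA (Leu) — synonymous.
Codon 7: GGG (Gly) → GGC (Gly) — synonymous.
Codon 8: CGC (Arg) → CGG (Arg) — synonymous.
Synonymous: 3 of 7.

3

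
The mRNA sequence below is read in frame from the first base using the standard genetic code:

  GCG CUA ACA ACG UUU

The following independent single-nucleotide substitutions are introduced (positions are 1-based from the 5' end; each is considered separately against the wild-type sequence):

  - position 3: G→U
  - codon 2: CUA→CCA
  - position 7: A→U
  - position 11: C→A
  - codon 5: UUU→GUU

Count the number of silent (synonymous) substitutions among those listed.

1

Codon 1: GCG (Ala) → GCU (Ala) — synonymous.
Codon 2: CUA (Leu) → CCA (Pro) — missense.
Codon 3: ACA (Thr) → UCA (Ser) — missense.
Codon 4: ACG (Thr) → AAG (Lys) — missense.
Codon 5: UUU (Phe) → GUU (Val) — missense.
Synonymous: 1 of 5.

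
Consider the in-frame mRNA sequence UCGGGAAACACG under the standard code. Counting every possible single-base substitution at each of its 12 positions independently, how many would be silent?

10

Codon 1 (UCG, Ser): 3 synonymous substitutions.
Codon 2 (GGA, Gly): 3 synonymous substitutions.
Codon 3 (AAC, Asn): 1 synonymous substitution.
Codon 4 (ACG, Thr): 3 synonymous substitutions.
Total: 3 + 3 + 1 + 3 = 10.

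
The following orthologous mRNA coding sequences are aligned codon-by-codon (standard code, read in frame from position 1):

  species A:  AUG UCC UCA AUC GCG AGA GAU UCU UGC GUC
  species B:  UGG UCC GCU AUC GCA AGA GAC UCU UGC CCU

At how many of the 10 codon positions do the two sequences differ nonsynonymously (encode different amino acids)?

3

Codon 1: AUG Met / UGG Trp — nonsynonymous.
Codon 2: UCC Ser / UCC Ser — identical.
Codon 3: UCA Ser / GCU Ala — nonsynonymous.
Codon 4: AUC Ile / AUC Ile — identical.
Codon 5: GCG Ala / GCA Ala — synonymous.
Codon 6: AGA Arg / AGA Arg — identical.
Codon 7: GAU Asp / GAC Asp — synonymous.
Codon 8: UCU Ser / UCU Ser — identical.
Codon 9: UGC Cys / UGC Cys — identical.
Codon 10: GUC Val / CCU Pro — nonsynonymous.
Nonsynonymous differences: 3.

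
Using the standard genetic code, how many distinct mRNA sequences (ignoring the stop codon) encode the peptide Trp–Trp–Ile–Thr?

Trp: 1 codon.
Trp: 1 codon.
Ile: 3 codons.
Thr: 4 codons.
1 × 1 × 3 × 4 = 12.

12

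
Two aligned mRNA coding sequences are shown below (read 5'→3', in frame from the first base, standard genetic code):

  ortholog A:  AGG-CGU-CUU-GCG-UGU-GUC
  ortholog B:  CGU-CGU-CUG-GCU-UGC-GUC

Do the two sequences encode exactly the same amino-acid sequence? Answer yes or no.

yes

Codon 1: AGG Arg / CGU Arg — synonymous.
Codon 2: CGU Arg / CGU Arg — identical.
Codon 3: CUU Leu / CUG Leu — synonymous.
Codon 4: GCG Ala / GCU Ala — synonymous.
Codon 5: UGU Cys / UGC Cys — synonymous.
Codon 6: GUC Val / GUC Val — identical.
Nonsynonymous differences: 0 → same protein.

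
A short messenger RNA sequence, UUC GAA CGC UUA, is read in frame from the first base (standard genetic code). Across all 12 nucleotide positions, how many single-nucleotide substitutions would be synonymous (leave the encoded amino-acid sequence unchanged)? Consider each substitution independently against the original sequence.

7

Codon 1 (UUC, Phe): 1 synonymous substitution.
Codon 2 (GAA, Glu): 1 synonymous substitution.
Codon 3 (CGC, Arg): 3 synonymous substitutions.
Codon 4 (UUA, Leu): 2 synonymous substitutions.
Total: 1 + 1 + 3 + 2 = 7.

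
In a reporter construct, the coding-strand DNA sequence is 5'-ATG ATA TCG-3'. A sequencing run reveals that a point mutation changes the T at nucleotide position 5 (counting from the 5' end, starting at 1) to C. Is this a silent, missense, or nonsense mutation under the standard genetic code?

Position 5 falls in codon 2: ATA → Ile.
After the substitution the codon is ACA → Thr.
Ile ≠ Thr, so this is a missense mutation.

missense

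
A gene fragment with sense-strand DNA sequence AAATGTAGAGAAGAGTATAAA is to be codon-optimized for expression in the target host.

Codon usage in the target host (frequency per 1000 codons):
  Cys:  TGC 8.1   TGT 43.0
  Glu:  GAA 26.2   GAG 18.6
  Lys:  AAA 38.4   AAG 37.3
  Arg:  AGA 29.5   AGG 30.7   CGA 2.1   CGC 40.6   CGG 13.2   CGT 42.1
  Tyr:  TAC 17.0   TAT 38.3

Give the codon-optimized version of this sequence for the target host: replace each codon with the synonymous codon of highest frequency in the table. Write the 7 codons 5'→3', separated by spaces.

AAA TGT CGT GAA GAA TAT AAA

Codon 1 (Lys): best is AAA at 38.4.
Codon 2 (Cys): best is TGT at 43.0.
Codon 3 (Arg): best is CGT at 42.1.
Codon 4 (Glu): best is GAA at 26.2.
Codon 5 (Glu): best is GAA at 26.2.
Codon 6 (Tyr): best is TAT at 38.3.
Codon 7 (Lys): best is AAA at 38.4.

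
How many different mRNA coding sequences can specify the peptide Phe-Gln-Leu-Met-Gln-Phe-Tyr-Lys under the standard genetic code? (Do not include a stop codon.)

Phe: 2 codons.
Gln: 2 codons.
Leu: 6 codons.
Met: 1 codon.
Gln: 2 codons.
Phe: 2 codons.
Tyr: 2 codons.
Lys: 2 codons.
2 × 2 × 6 × 1 × 2 × 2 × 2 × 2 = 384.

384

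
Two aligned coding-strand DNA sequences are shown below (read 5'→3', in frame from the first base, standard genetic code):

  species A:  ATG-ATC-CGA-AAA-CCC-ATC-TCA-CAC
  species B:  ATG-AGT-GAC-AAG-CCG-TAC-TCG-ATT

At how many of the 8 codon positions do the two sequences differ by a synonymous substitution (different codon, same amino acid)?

3

Codon 1: ATG Met / ATG Met — identical.
Codon 2: ATC Ile / AGT Ser — nonsynonymous.
Codon 3: CGA Arg / GAC Asp — nonsynonymous.
Codon 4: AAA Lys / AAG Lys — synonymous.
Codon 5: CCC Pro / CCG Pro — synonymous.
Codon 6: ATC Ile / TAC Tyr — nonsynonymous.
Codon 7: TCA Ser / TCG Ser — synonymous.
Codon 8: CAC His / ATT Ile — nonsynonymous.
Synonymous differences: 3.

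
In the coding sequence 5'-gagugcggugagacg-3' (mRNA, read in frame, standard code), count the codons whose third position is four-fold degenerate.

Codon 1 GAG (Glu): third position 2-fold.
Codon 2 UGC (Cys): third position 2-fold.
Codon 3 GGU (Gly): third position 4-fold.
Codon 4 GAG (Glu): third position 2-fold.
Codon 5 ACG (Thr): third position 4-fold.
Four-fold degenerate third positions: 2.

2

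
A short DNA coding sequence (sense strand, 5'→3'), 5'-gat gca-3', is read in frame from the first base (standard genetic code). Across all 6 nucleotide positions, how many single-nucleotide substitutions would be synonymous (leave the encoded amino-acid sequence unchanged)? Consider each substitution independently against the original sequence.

Codon 1 (GAT, Asp): 1 synonymous substitution.
Codon 2 (GCA, Ala): 3 synonymous substitutions.
Total: 1 + 3 = 4.

4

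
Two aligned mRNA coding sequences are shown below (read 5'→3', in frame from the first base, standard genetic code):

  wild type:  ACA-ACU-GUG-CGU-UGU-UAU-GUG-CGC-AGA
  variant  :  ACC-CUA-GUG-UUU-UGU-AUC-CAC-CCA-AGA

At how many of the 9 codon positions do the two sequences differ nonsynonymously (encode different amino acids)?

Codon 1: ACA Thr / ACC Thr — synonymous.
Codon 2: ACU Thr / CUA Leu — nonsynonymous.
Codon 3: GUG Val / GUG Val — identical.
Codon 4: CGU Arg / UUU Phe — nonsynonymous.
Codon 5: UGU Cys / UGU Cys — identical.
Codon 6: UAU Tyr / AUC Ile — nonsynonymous.
Codon 7: GUG Val / CAC His — nonsynonymous.
Codon 8: CGC Arg / CCA Pro — nonsynonymous.
Codon 9: AGA Arg / AGA Arg — identical.
Nonsynonymous differences: 5.

5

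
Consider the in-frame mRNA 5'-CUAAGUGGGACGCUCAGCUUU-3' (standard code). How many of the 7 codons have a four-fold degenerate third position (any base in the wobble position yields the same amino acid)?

Codon 1 CUA (Leu): third position 4-fold.
Codon 2 AGU (Ser): third position 2-fold.
Codon 3 GGG (Gly): third position 4-fold.
Codon 4 ACG (Thr): third position 4-fold.
Codon 5 CUC (Leu): third position 4-fold.
Codon 6 AGC (Ser): third position 2-fold.
Codon 7 UUU (Phe): third position 2-fold.
Four-fold degenerate third positions: 4.

4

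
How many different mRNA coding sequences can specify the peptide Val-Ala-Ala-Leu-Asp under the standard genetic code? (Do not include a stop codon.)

768

Val: 4 codons.
Ala: 4 codons.
Ala: 4 codons.
Leu: 6 codons.
Asp: 2 codons.
4 × 4 × 4 × 6 × 2 = 768.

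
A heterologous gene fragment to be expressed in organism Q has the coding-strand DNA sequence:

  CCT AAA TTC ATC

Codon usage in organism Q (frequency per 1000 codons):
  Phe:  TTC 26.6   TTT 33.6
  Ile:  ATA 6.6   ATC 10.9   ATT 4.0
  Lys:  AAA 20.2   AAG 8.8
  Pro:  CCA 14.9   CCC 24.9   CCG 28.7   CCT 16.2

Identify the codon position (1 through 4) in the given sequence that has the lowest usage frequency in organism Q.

4

Codon 1 CCT (Pro): 16.2 per 1000.
Codon 2 AAA (Lys): 20.2 per 1000.
Codon 3 TTC (Phe): 26.6 per 1000.
Codon 4 ATC (Ile): 10.9 per 1000.
Lowest frequency is 10.9 at codon 4.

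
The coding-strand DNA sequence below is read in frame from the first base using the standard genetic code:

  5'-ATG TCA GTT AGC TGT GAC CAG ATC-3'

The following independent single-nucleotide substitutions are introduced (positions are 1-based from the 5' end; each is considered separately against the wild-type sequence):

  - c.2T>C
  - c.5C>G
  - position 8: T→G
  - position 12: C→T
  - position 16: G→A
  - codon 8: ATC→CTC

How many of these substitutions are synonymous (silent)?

Codon 1: ATG (Met) → ACG (Thr) — missense.
Codon 2: TCA (Ser) → TGA (Stop) — nonsense.
Codon 3: GTT (Val) → GGT (Gly) — missense.
Codon 4: AGC (Ser) → AGT (Ser) — synonymous.
Codon 6: GAC (Asp) → AAC (Asn) — missense.
Codon 8: ATC (Ile) → CTC (Leu) — missense.
Synonymous: 1 of 6.

1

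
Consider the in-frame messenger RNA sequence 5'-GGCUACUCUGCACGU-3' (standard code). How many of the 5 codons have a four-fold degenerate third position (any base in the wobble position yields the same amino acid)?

Codon 1 GGC (Gly): third position 4-fold.
Codon 2 UAC (Tyr): third position 2-fold.
Codon 3 UCU (Ser): third position 4-fold.
Codon 4 GCA (Ala): third position 4-fold.
Codon 5 CGU (Arg): third position 4-fold.
Four-fold degenerate third positions: 4.

4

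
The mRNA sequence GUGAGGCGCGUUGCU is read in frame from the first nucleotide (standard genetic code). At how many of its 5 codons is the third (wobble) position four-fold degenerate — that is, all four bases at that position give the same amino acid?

Codon 1 GUG (Val): third position 4-fold.
Codon 2 AGG (Arg): third position 2-fold.
Codon 3 CGC (Arg): third position 4-fold.
Codon 4 GUU (Val): third position 4-fold.
Codon 5 GCU (Ala): third position 4-fold.
Four-fold degenerate third positions: 4.

4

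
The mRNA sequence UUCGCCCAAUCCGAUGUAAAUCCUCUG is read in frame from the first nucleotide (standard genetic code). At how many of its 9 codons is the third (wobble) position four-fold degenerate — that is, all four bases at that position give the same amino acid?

Codon 1 UUC (Phe): third position 2-fold.
Codon 2 GCC (Ala): third position 4-fold.
Codon 3 CAA (Gln): third position 2-fold.
Codon 4 UCC (Ser): third position 4-fold.
Codon 5 GAU (Asp): third position 2-fold.
Codon 6 GUA (Val): third position 4-fold.
Codon 7 AAU (Asn): third position 2-fold.
Codon 8 CCU (Pro): third position 4-fold.
Codon 9 CUG (Leu): third position 4-fold.
Four-fold degenerate third positions: 5.

5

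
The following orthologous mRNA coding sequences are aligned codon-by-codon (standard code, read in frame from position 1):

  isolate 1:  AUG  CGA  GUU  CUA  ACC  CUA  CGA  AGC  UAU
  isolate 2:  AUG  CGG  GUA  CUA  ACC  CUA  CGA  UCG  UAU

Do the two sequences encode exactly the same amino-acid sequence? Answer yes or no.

Codon 1: AUG Met / AUG Met — identical.
Codon 2: CGA Arg / CGG Arg — synonymous.
Codon 3: GUU Val / GUA Val — synonymous.
Codon 4: CUA Leu / CUA Leu — identical.
Codon 5: ACC Thr / ACC Thr — identical.
Codon 6: CUA Leu / CUA Leu — identical.
Codon 7: CGA Arg / CGA Arg — identical.
Codon 8: AGC Ser / UCG Ser — synonymous.
Codon 9: UAU Tyr / UAU Tyr — identical.
Nonsynonymous differences: 0 → same protein.

yes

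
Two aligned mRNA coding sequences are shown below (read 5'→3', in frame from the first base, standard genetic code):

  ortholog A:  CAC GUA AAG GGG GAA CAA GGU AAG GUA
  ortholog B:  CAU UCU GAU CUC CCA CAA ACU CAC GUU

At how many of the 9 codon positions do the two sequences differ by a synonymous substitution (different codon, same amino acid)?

Codon 1: CAC His / CAU His — synonymous.
Codon 2: GUA Val / UCU Ser — nonsynonymous.
Codon 3: AAG Lys / GAU Asp — nonsynonymous.
Codon 4: GGG Gly / CUC Leu — nonsynonymous.
Codon 5: GAA Glu / CCA Pro — nonsynonymous.
Codon 6: CAA Gln / CAA Gln — identical.
Codon 7: GGU Gly / ACU Thr — nonsynonymous.
Codon 8: AAG Lys / CAC His — nonsynonymous.
Codon 9: GUA Val / GUU Val — synonymous.
Synonymous differences: 2.

2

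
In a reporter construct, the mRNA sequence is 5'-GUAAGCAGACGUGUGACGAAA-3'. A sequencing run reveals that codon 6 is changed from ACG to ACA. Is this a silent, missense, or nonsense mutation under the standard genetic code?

silent

Position 18 falls in codon 6: ACG → Thr.
After the substitution the codon is ACA → Thr.
Both encode Thr, so the change is synonymous.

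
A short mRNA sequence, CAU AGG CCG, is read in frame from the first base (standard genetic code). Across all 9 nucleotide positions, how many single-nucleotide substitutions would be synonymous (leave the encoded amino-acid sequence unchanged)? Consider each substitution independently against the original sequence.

6

Codon 1 (CAU, His): 1 synonymous substitution.
Codon 2 (AGG, Arg): 2 synonymous substitutions.
Codon 3 (CCG, Pro): 3 synonymous substitutions.
Total: 1 + 2 + 3 = 6.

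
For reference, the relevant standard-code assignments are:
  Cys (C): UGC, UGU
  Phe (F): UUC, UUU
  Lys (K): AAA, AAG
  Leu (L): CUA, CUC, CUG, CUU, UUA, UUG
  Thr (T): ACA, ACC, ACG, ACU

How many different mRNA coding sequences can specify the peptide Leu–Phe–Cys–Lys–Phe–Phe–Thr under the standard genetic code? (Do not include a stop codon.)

Leu: 6 codons.
Phe: 2 codons.
Cys: 2 codons.
Lys: 2 codons.
Phe: 2 codons.
Phe: 2 codons.
Thr: 4 codons.
6 × 2 × 2 × 2 × 2 × 2 × 4 = 768.

768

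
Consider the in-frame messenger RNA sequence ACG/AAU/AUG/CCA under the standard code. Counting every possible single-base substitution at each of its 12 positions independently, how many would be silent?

Codon 1 (ACG, Thr): 3 synonymous substitutions.
Codon 2 (AAU, Asn): 1 synonymous substitution.
Codon 3 (AUG, Met): 0 synonymous substitutions.
Codon 4 (CCA, Pro): 3 synonymous substitutions.
Total: 3 + 1 + 0 + 3 = 7.

7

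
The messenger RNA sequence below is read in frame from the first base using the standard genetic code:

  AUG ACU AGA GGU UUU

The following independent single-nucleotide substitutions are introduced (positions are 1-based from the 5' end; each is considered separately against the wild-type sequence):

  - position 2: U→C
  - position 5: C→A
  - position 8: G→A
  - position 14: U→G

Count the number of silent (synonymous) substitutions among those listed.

0

Codon 1: AUG (Met) → ACG (Thr) — missense.
Codon 2: ACU (Thr) → AAU (Asn) — missense.
Codon 3: AGA (Arg) → AAA (Lys) — missense.
Codon 5: UUU (Phe) → UGU (Cys) — missense.
Synonymous: 0 of 4.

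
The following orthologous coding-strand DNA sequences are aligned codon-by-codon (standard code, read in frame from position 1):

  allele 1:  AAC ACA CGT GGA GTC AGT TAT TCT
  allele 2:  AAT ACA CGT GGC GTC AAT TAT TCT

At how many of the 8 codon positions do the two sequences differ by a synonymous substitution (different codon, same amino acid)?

Codon 1: AAC Asn / AAT Asn — synonymous.
Codon 2: ACA Thr / ACA Thr — identical.
Codon 3: CGT Arg / CGT Arg — identical.
Codon 4: GGA Gly / GGC Gly — synonymous.
Codon 5: GTC Val / GTC Val — identical.
Codon 6: AGT Ser / AAT Asn — nonsynonymous.
Codon 7: TAT Tyr / TAT Tyr — identical.
Codon 8: TCT Ser / TCT Ser — identical.
Synonymous differences: 2.

2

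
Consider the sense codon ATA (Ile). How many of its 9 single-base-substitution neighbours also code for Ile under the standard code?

Position 1: none → 0 synonymous.
Position 2: none → 0 synonymous.
Position 3: ATT, ATC → 2 synonymous.
Total: 0 + 0 + 2 = 2.

2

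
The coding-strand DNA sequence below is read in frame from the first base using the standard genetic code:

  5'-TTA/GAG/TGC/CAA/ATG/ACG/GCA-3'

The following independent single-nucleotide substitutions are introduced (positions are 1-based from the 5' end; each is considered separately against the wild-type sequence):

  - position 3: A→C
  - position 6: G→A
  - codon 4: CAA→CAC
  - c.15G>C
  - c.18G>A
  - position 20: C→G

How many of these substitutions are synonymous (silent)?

2

Codon 1: TTA (Leu) → TTC (Phe) — missense.
Codon 2: GAG (Glu) → GAA (Glu) — synonymous.
Codon 4: CAA (Gln) → CAC (His) — missense.
Codon 5: ATG (Met) → ATC (Ile) — missense.
Codon 6: ACG (Thr) → ACA (Thr) — synonymous.
Codon 7: GCA (Ala) → GGA (Gly) — missense.
Synonymous: 2 of 6.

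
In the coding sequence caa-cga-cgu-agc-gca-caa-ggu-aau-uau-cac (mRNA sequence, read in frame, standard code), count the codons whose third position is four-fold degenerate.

4

Codon 1 CAA (Gln): third position 2-fold.
Codon 2 CGA (Arg): third position 4-fold.
Codon 3 CGU (Arg): third position 4-fold.
Codon 4 AGC (Ser): third position 2-fold.
Codon 5 GCA (Ala): third position 4-fold.
Codon 6 CAA (Gln): third position 2-fold.
Codon 7 GGU (Gly): third position 4-fold.
Codon 8 AAU (Asn): third position 2-fold.
Codon 9 UAU (Tyr): third position 2-fold.
Codon 10 CAC (His): third position 2-fold.
Four-fold degenerate third positions: 4.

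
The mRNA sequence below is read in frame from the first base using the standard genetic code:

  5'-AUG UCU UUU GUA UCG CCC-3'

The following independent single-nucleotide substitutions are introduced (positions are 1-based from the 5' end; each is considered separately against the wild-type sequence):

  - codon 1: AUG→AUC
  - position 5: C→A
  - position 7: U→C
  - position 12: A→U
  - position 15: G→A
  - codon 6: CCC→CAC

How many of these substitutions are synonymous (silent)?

Codon 1: AUG (Met) → AUC (Ile) — missense.
Codon 2: UCU (Ser) → UAU (Tyr) — missense.
Codon 3: UUU (Phe) → CUU (Leu) — missense.
Codon 4: GUA (Val) → GUU (Val) — synonymous.
Codon 5: UCG (Ser) → UCA (Ser) — synonymous.
Codon 6: CCC (Pro) → CAC (His) — missense.
Synonymous: 2 of 6.

2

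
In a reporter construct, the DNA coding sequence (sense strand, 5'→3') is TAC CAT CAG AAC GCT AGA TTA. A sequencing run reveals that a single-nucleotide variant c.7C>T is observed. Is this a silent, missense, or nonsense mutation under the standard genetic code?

nonsense

Position 7 falls in codon 3: CAG → Gln.
After the substitution the codon is TAG → Stop.
The new codon is a stop codon, so this is a nonsense mutation.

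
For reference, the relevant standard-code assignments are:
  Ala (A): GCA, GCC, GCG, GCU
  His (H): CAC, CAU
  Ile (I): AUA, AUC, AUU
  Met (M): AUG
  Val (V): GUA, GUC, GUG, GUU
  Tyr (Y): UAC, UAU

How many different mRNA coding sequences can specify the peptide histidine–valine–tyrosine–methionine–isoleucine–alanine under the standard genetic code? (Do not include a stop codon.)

His: 2 codons.
Val: 4 codons.
Tyr: 2 codons.
Met: 1 codon.
Ile: 3 codons.
Ala: 4 codons.
2 × 4 × 2 × 1 × 3 × 4 = 192.

192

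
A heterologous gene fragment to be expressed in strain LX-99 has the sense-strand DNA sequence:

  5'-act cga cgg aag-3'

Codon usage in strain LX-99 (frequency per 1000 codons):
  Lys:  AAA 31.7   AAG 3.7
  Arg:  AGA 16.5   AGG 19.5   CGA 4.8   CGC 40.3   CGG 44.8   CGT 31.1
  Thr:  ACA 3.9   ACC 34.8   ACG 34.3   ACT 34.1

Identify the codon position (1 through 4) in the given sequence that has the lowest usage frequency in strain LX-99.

4

Codon 1 ACT (Thr): 34.1 per 1000.
Codon 2 CGA (Arg): 4.8 per 1000.
Codon 3 CGG (Arg): 44.8 per 1000.
Codon 4 AAG (Lys): 3.7 per 1000.
Lowest frequency is 3.7 at codon 4.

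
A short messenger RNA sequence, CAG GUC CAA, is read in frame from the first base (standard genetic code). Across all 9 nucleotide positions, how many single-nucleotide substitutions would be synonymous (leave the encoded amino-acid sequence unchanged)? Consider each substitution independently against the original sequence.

5

Codon 1 (CAG, Gln): 1 synonymous substitution.
Codon 2 (GUC, Val): 3 synonymous substitutions.
Codon 3 (CAA, Gln): 1 synonymous substitution.
Total: 1 + 3 + 1 = 5.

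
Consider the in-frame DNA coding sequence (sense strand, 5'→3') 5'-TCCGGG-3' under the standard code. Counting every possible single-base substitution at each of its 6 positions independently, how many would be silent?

6

Codon 1 (TCC, Ser): 3 synonymous substitutions.
Codon 2 (GGG, Gly): 3 synonymous substitutions.
Total: 3 + 3 = 6.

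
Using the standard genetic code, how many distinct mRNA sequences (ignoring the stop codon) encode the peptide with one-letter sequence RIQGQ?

288

Arg: 6 codons.
Ile: 3 codons.
Gln: 2 codons.
Gly: 4 codons.
Gln: 2 codons.
6 × 3 × 2 × 4 × 2 = 288.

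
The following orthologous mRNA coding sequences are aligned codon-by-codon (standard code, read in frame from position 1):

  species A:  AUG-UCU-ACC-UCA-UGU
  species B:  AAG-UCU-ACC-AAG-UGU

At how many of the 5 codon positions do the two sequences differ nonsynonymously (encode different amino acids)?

2

Codon 1: AUG Met / AAG Lys — nonsynonymous.
Codon 2: UCU Ser / UCU Ser — identical.
Codon 3: ACC Thr / ACC Thr — identical.
Codon 4: UCA Ser / AAG Lys — nonsynonymous.
Codon 5: UGU Cys / UGU Cys — identical.
Nonsynonymous differences: 2.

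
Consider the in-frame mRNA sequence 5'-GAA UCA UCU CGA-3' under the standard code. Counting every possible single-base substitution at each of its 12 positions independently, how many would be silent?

Codon 1 (GAA, Glu): 1 synonymous substitution.
Codon 2 (UCA, Ser): 3 synonymous substitutions.
Codon 3 (UCU, Ser): 3 synonymous substitutions.
Codon 4 (CGA, Arg): 4 synonymous substitutions.
Total: 1 + 3 + 3 + 4 = 11.

11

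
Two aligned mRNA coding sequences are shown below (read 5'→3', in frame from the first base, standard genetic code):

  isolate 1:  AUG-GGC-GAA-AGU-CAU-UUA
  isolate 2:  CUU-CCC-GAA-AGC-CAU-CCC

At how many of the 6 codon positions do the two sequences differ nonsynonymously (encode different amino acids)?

Codon 1: AUG Met / CUU Leu — nonsynonymous.
Codon 2: GGC Gly / CCC Pro — nonsynonymous.
Codon 3: GAA Glu / GAA Glu — identical.
Codon 4: AGU Ser / AGC Ser — synonymous.
Codon 5: CAU His / CAU His — identical.
Codon 6: UUA Leu / CCC Pro — nonsynonymous.
Nonsynonymous differences: 3.

3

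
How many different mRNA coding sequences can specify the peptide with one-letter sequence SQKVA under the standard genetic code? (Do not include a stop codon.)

384

Ser: 6 codons.
Gln: 2 codons.
Lys: 2 codons.
Val: 4 codons.
Ala: 4 codons.
6 × 2 × 2 × 4 × 4 = 384.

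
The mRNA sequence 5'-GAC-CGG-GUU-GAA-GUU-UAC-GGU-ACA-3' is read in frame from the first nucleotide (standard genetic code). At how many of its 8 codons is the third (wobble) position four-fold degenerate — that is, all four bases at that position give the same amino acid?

Codon 1 GAC (Asp): third position 2-fold.
Codon 2 CGG (Arg): third position 4-fold.
Codon 3 GUU (Val): third position 4-fold.
Codon 4 GAA (Glu): third position 2-fold.
Codon 5 GUU (Val): third position 4-fold.
Codon 6 UAC (Tyr): third position 2-fold.
Codon 7 GGU (Gly): third position 4-fold.
Codon 8 ACA (Thr): third position 4-fold.
Four-fold degenerate third positions: 5.

5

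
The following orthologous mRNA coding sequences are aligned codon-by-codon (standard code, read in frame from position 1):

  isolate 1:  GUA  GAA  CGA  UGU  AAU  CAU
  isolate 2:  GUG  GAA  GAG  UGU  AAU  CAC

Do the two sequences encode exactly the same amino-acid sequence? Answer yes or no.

Codon 1: GUA Val / GUG Val — synonymous.
Codon 2: GAA Glu / GAA Glu — identical.
Codon 3: CGA Arg / GAG Glu — nonsynonymous.
Codon 4: UGU Cys / UGU Cys — identical.
Codon 5: AAU Asn / AAU Asn — identical.
Codon 6: CAU His / CAC His — synonymous.
Nonsynonymous differences: 1 → different protein.

no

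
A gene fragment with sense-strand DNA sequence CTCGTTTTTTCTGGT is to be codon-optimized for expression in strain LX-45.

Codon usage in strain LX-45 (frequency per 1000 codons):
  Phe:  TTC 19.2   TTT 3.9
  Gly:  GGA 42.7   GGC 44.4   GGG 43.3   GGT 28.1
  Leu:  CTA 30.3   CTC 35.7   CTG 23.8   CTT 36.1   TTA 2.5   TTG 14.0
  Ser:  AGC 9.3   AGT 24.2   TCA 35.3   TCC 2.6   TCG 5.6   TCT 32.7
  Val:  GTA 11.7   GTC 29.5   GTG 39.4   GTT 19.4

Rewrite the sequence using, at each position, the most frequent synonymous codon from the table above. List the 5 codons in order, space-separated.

Codon 1 (Leu): best is CTT at 36.1.
Codon 2 (Val): best is GTG at 39.4.
Codon 3 (Phe): best is TTC at 19.2.
Codon 4 (Ser): best is TCA at 35.3.
Codon 5 (Gly): best is GGC at 44.4.

CTT GTG TTC TCA GGC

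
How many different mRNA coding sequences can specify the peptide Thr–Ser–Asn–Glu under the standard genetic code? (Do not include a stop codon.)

Thr: 4 codons.
Ser: 6 codons.
Asn: 2 codons.
Glu: 2 codons.
4 × 6 × 2 × 2 = 96.

96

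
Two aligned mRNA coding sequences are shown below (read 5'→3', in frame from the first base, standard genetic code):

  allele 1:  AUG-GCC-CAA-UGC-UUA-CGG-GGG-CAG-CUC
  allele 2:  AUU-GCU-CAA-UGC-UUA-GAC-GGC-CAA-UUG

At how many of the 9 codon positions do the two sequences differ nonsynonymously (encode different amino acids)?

2

Codon 1: AUG Met / AUU Ile — nonsynonymous.
Codon 2: GCC Ala / GCU Ala — synonymous.
Codon 3: CAA Gln / CAA Gln — identical.
Codon 4: UGC Cys / UGC Cys — identical.
Codon 5: UUA Leu / UUA Leu — identical.
Codon 6: CGG Arg / GAC Asp — nonsynonymous.
Codon 7: GGG Gly / GGC Gly — synonymous.
Codon 8: CAG Gln / CAA Gln — synonymous.
Codon 9: CUC Leu / UUG Leu — synonymous.
Nonsynonymous differences: 2.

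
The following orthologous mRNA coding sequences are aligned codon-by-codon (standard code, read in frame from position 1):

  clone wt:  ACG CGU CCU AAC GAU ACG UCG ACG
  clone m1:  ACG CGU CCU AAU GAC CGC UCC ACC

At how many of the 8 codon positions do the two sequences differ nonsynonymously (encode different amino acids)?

1

Codon 1: ACG Thr / ACG Thr — identical.
Codon 2: CGU Arg / CGU Arg — identical.
Codon 3: CCU Pro / CCU Pro — identical.
Codon 4: AAC Asn / AAU Asn — synonymous.
Codon 5: GAU Asp / GAC Asp — synonymous.
Codon 6: ACG Thr / CGC Arg — nonsynonymous.
Codon 7: UCG Ser / UCC Ser — synonymous.
Codon 8: ACG Thr / ACC Thr — synonymous.
Nonsynonymous differences: 1.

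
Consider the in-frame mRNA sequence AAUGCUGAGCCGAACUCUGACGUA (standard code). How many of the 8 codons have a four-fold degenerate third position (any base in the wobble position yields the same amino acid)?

Codon 1 AAU (Asn): third position 2-fold.
Codon 2 GCU (Ala): third position 4-fold.
Codon 3 GAG (Glu): third position 2-fold.
Codon 4 CCG (Pro): third position 4-fold.
Codon 5 AAC (Asn): third position 2-fold.
Codon 6 UCU (Ser): third position 4-fold.
Codon 7 GAC (Asp): third position 2-fold.
Codon 8 GUA (Val): third position 4-fold.
Four-fold degenerate third positions: 4.

4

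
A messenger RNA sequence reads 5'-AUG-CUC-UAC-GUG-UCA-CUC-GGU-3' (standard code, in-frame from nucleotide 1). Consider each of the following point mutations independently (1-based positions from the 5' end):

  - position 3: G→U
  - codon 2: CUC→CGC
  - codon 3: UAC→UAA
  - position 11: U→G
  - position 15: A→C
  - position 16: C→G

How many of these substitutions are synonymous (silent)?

1

Codon 1: AUG (Met) → AUU (Ile) — missense.
Codon 2: CUC (Leu) → CGC (Arg) — missense.
Codon 3: UAC (Tyr) → UAA (Stop) — nonsense.
Codon 4: GUG (Val) → GGG (Gly) — missense.
Codon 5: UCA (Ser) → UCC (Ser) — synonymous.
Codon 6: CUC (Leu) → GUC (Val) — missense.
Synonymous: 1 of 6.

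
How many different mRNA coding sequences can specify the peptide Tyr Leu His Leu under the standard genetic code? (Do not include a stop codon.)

144

Tyr: 2 codons.
Leu: 6 codons.
His: 2 codons.
Leu: 6 codons.
2 × 6 × 2 × 6 = 144.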